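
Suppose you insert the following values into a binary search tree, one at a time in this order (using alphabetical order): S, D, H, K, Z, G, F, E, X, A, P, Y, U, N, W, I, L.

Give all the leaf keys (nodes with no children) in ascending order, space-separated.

A E I L W Y

S: root
D: left child of S (depth 1)
H: right child of D (depth 2)
K: right child of H (depth 3)
Z: right child of S (depth 1)
G: left child of H (depth 3)
F: left child of G (depth 4)
E: left child of F (depth 5)
X: left child of Z (depth 2)
A: left child of D (depth 2)
P: right child of K (depth 4)
Y: right child of X (depth 3)
U: left child of X (depth 3)
N: left child of P (depth 5)
W: right child of U (depth 4)
I: left child of K (depth 4)
L: left child of N (depth 6)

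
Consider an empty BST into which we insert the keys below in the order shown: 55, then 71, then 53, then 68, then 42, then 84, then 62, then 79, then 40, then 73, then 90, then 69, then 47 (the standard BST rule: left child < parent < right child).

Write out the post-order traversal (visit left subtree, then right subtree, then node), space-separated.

Insert 55: tree is empty, so 55 becomes the root.
Insert 71: 71 > 55 → go right. Place as right child of 55.
Insert 53: 53 < 55 → go left. Place as left child of 55.
Insert 68: 68 > 55 → go right; 68 < 71 → go left. Place as left child of 71.
Insert 42: 42 < 55 → go left; 42 < 53 → go left. Place as left child of 53.
Insert 84: 84 > 55 → go right; 84 > 71 → go right. Place as right child of 71.
Insert 62: 62 > 55 → go right; 62 < 71 → go left; 62 < 68 → go left. Place as left child of 68.
Insert 79: 79 > 55 → go right; 79 > 71 → go right; 79 < 84 → go left. Place as left child of 84.
Insert 40: 40 < 55 → go left; 40 < 53 → go left; 40 < 42 → go left. Place as left child of 42.
Insert 73: 73 > 55 → go right; 73 > 71 → go right; 73 < 84 → go left; 73 < 79 → go left. Place as left child of 79.
Insert 90: 90 > 55 → go right; 90 > 71 → go right; 90 > 84 → go right. Place as right child of 84.
Insert 69: 69 > 55 → go right; 69 < 71 → go left; 69 > 68 → go right. Place as right child of 68.
Insert 47: 47 < 55 → go left; 47 < 53 → go left; 47 > 42 → go right. Place as right child of 42.

40 47 42 53 62 69 68 73 79 90 84 71 55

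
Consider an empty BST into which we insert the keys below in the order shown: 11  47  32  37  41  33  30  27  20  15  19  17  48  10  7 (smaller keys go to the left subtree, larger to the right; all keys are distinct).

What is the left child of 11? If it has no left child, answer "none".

10

11: root
47: right child of 11 (depth 1)
32: left child of 47 (depth 2)
37: right child of 32 (depth 3)
41: right child of 37 (depth 4)
33: left child of 37 (depth 4)
30: left child of 32 (depth 3)
27: left child of 30 (depth 4)
20: left child of 27 (depth 5)
15: left child of 20 (depth 6)
19: right child of 15 (depth 7)
17: left child of 19 (depth 8)
48: right child of 47 (depth 2)
10: left child of 11 (depth 1)
7: left child of 10 (depth 2)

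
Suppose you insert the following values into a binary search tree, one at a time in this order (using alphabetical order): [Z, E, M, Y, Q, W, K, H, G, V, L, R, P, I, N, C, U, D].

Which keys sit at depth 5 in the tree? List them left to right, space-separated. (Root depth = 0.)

G I P W

Z: root
E: left child of Z (depth 1)
M: right child of E (depth 2)
Y: right child of M (depth 3)
Q: left child of Y (depth 4)
W: right child of Q (depth 5)
K: left child of M (depth 3)
H: left child of K (depth 4)
G: left child of H (depth 5)
V: left child of W (depth 6)
L: right child of K (depth 4)
R: left child of V (depth 7)
P: left child of Q (depth 5)
I: right child of H (depth 5)
N: left child of P (depth 6)
C: left child of E (depth 2)
U: right child of R (depth 8)
D: right child of C (depth 3)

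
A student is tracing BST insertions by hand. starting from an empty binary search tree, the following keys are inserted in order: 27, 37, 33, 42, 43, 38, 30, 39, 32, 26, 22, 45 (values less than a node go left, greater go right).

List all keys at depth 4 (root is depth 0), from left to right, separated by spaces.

32 39 45

27: root
37: right child of 27 (depth 1)
33: left child of 37 (depth 2)
42: right child of 37 (depth 2)
43: right child of 42 (depth 3)
38: left child of 42 (depth 3)
30: left child of 33 (depth 3)
39: right child of 38 (depth 4)
32: right child of 30 (depth 4)
26: left child of 27 (depth 1)
22: left child of 26 (depth 2)
45: right child of 43 (depth 4)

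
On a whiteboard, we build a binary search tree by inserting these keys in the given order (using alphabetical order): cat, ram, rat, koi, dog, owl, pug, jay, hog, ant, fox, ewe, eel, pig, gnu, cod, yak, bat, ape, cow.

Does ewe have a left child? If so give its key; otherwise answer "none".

eel

Insert cat: tree is empty, so cat becomes the root.
Insert ram: ram > cat → go right. Place as right child of cat.
Insert rat: rat > cat → go right; rat > ram → go right. Place as right child of ram.
Insert koi: koi > cat → go right; koi < ram → go left. Place as left child of ram.
Insert dog: dog > cat → go right; dog < ram → go left; dog < koi → go left. Place as left child of koi.
Insert owl: owl > cat → go right; owl < ram → go left; owl > koi → go right. Place as right child of koi.
Insert pug: pug > cat → go right; pug < ram → go left; pug > koi → go right; pug > owl → go right. Place as right child of owl.
Insert jay: jay > cat → go right; jay < ram → go left; jay < koi → go left; jay > dog → go right. Place as right child of dog.
Insert hog: hog > cat → go right; hog < ram → go left; hog < koi → go left; hog > dog → go right; hog < jay → go left. Place as left child of jay.
Insert ant: ant < cat → go left. Place as left child of cat.
Insert fox: fox > cat → go right; fox < ram → go left; fox < koi → go left; fox > dog → go right; fox < jay → go left; fox < hog → go left. Place as left child of hog.
Insert ewe: ewe > cat → go right; ewe < ram → go left; ewe < koi → go left; ewe > dog → go right; ewe < jay → go left; ewe < hog → go left; ewe < fox → go left. Place as left child of fox.
Insert eel: eel > cat → go right; eel < ram → go left; eel < koi → go left; eel > dog → go right; eel < jay → go left; eel < hog → go left; eel < fox → go left; eel < ewe → go left. Place as left child of ewe.
Insert pig: pig > cat → go right; pig < ram → go left; pig > koi → go right; pig > owl → go right; pig < pug → go left. Place as left child of pug.
Insert gnu: gnu > cat → go right; gnu < ram → go left; gnu < koi → go left; gnu > dog → go right; gnu < jay → go left; gnu < hog → go left; gnu > fox → go right. Place as right child of fox.
Insert cod: cod > cat → go right; cod < ram → go left; cod < koi → go left; cod < dog → go left. Place as left child of dog.
Insert yak: yak > cat → go right; yak > ram → go right; yak > rat → go right. Place as right child of rat.
Insert bat: bat < cat → go left; bat > ant → go right. Place as right child of ant.
Insert ape: ape < cat → go left; ape > ant → go right; ape < bat → go left. Place as left child of bat.
Insert cow: cow > cat → go right; cow < ram → go left; cow < koi → go left; cow < dog → go left; cow > cod → go right. Place as right child of cod.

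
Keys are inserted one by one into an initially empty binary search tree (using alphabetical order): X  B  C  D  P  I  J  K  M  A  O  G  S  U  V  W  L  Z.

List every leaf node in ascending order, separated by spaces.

Resulting structure (node: left, right):
  X: L=B, R=Z
  B: L=A, R=C
  C: L=–, R=D
  D: L=–, R=P
  P: L=I, R=S
  I: L=G, R=J
  J: L=–, R=K
  K: L=–, R=M
  M: L=L, R=O
  A: L=–, R=–
  O: L=–, R=–
  G: L=–, R=–
  S: L=–, R=U
  U: L=–, R=V
  V: L=–, R=W
  W: L=–, R=–
  L: L=–, R=–
  Z: L=–, R=–

A G L O W Z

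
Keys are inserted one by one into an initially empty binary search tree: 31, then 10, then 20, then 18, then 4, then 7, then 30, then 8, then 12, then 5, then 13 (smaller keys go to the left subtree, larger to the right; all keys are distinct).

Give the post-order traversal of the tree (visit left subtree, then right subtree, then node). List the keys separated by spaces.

5 8 7 4 13 12 18 30 20 10 31

31: root
10: left child of 31 (depth 1)
20: right child of 10 (depth 2)
18: left child of 20 (depth 3)
4: left child of 10 (depth 2)
7: right child of 4 (depth 3)
30: right child of 20 (depth 3)
8: right child of 7 (depth 4)
12: left child of 18 (depth 4)
5: left child of 7 (depth 4)
13: right child of 12 (depth 5)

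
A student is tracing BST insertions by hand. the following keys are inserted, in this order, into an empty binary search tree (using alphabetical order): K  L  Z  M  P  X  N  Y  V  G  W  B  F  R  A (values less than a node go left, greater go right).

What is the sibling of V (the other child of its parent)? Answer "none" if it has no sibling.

Insert K: tree is empty, so K becomes the root.
Insert L: L > K → go right. Place as right child of K.
Insert Z: Z > K → go right; Z > L → go right. Place as right child of L.
Insert M: M > K → go right; M > L → go right; M < Z → go left. Place as left child of Z.
Insert P: P > K → go right; P > L → go right; P < Z → go left; P > M → go right. Place as right child of M.
Insert X: X > K → go right; X > L → go right; X < Z → go left; X > M → go right; X > P → go right. Place as right child of P.
Insert N: N > K → go right; N > L → go right; N < Z → go left; N > M → go right; N < P → go left. Place as left child of P.
Insert Y: Y > K → go right; Y > L → go right; Y < Z → go left; Y > M → go right; Y > P → go right; Y > X → go right. Place as right child of X.
Insert V: V > K → go right; V > L → go right; V < Z → go left; V > M → go right; V > P → go right; V < X → go left. Place as left child of X.
Insert G: G < K → go left. Place as left child of K.
Insert W: W > K → go right; W > L → go right; W < Z → go left; W > M → go right; W > P → go right; W < X → go left; W > V → go right. Place as right child of V.
Insert B: B < K → go left; B < G → go left. Place as left child of G.
Insert F: F < K → go left; F < G → go left; F > B → go right. Place as right child of B.
Insert R: R > K → go right; R > L → go right; R < Z → go left; R > M → go right; R > P → go right; R < X → go left; R < V → go left. Place as left child of V.
Insert A: A < K → go left; A < G → go left; A < B → go left. Place as left child of B.

V's parent is X; the other child of X is Y.

Y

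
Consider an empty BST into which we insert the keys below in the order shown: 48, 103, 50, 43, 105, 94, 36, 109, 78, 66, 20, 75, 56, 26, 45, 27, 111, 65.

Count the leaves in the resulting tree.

5

48: root
103: right child of 48 (depth 1)
50: left child of 103 (depth 2)
43: left child of 48 (depth 1)
105: right child of 103 (depth 2)
94: right child of 50 (depth 3)
36: left child of 43 (depth 2)
109: right child of 105 (depth 3)
78: left child of 94 (depth 4)
66: left child of 78 (depth 5)
20: left child of 36 (depth 3)
75: right child of 66 (depth 6)
56: left child of 66 (depth 6)
26: right child of 20 (depth 4)
45: right child of 43 (depth 2)
27: right child of 26 (depth 5)
111: right child of 109 (depth 4)
65: right child of 56 (depth 7)

Leaves: 27, 45, 65, 75, 111 — 5 in total.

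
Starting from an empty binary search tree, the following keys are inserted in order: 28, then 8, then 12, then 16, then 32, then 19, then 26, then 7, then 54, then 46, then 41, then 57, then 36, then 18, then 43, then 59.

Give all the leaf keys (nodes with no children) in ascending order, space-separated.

Resulting structure (node: left, right):
  28: L=8, R=32
  8: L=7, R=12
  12: L=–, R=16
  16: L=–, R=19
  32: L=–, R=54
  19: L=18, R=26
  26: L=–, R=–
  7: L=–, R=–
  54: L=46, R=57
  46: L=41, R=–
  41: L=36, R=43
  57: L=–, R=59
  36: L=–, R=–
  18: L=–, R=–
  43: L=–, R=–
  59: L=–, R=–

7 18 26 36 43 59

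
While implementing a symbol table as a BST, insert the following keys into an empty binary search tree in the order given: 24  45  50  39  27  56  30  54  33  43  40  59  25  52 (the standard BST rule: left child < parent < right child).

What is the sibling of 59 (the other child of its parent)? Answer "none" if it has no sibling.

Insert 24: tree is empty, so 24 becomes the root.
Insert 45: 45 > 24 → go right. Place as right child of 24.
Insert 50: 50 > 24 → go right; 50 > 45 → go right. Place as right child of 45.
Insert 39: 39 > 24 → go right; 39 < 45 → go left. Place as left child of 45.
Insert 27: 27 > 24 → go right; 27 < 45 → go left; 27 < 39 → go left. Place as left child of 39.
Insert 56: 56 > 24 → go right; 56 > 45 → go right; 56 > 50 → go right. Place as right child of 50.
Insert 30: 30 > 24 → go right; 30 < 45 → go left; 30 < 39 → go left; 30 > 27 → go right. Place as right child of 27.
Insert 54: 54 > 24 → go right; 54 > 45 → go right; 54 > 50 → go right; 54 < 56 → go left. Place as left child of 56.
Insert 33: 33 > 24 → go right; 33 < 45 → go left; 33 < 39 → go left; 33 > 27 → go right; 33 > 30 → go right. Place as right child of 30.
Insert 43: 43 > 24 → go right; 43 < 45 → go left; 43 > 39 → go right. Place as right child of 39.
Insert 40: 40 > 24 → go right; 40 < 45 → go left; 40 > 39 → go right; 40 < 43 → go left. Place as left child of 43.
Insert 59: 59 > 24 → go right; 59 > 45 → go right; 59 > 50 → go right; 59 > 56 → go right. Place as right child of 56.
Insert 25: 25 > 24 → go right; 25 < 45 → go left; 25 < 39 → go left; 25 < 27 → go left. Place as left child of 27.
Insert 52: 52 > 24 → go right; 52 > 45 → go right; 52 > 50 → go right; 52 < 56 → go left; 52 < 54 → go left. Place as left child of 54.

59's parent is 56; the other child of 56 is 54.

54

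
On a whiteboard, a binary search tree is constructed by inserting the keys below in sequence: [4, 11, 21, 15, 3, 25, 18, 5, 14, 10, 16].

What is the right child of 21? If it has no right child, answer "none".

Insert 4: tree is empty, so 4 becomes the root.
Insert 11: 11 > 4 → go right. Place as right child of 4.
Insert 21: 21 > 4 → go right; 21 > 11 → go right. Place as right child of 11.
Insert 15: 15 > 4 → go right; 15 > 11 → go right; 15 < 21 → go left. Place as left child of 21.
Insert 3: 3 < 4 → go left. Place as left child of 4.
Insert 25: 25 > 4 → go right; 25 > 11 → go right; 25 > 21 → go right. Place as right child of 21.
Insert 18: 18 > 4 → go right; 18 > 11 → go right; 18 < 21 → go left; 18 > 15 → go right. Place as right child of 15.
Insert 5: 5 > 4 → go right; 5 < 11 → go left. Place as left child of 11.
Insert 14: 14 > 4 → go right; 14 > 11 → go right; 14 < 21 → go left; 14 < 15 → go left. Place as left child of 15.
Insert 10: 10 > 4 → go right; 10 < 11 → go left; 10 > 5 → go right. Place as right child of 5.
Insert 16: 16 > 4 → go right; 16 > 11 → go right; 16 < 21 → go left; 16 > 15 → go right; 16 < 18 → go left. Place as left child of 18.

25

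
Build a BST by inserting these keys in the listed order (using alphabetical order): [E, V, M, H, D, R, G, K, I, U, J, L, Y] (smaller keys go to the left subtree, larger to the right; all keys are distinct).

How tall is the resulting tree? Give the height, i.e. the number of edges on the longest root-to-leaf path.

6

E: root
V: right child of E (depth 1)
M: left child of V (depth 2)
H: left child of M (depth 3)
D: left child of E (depth 1)
R: right child of M (depth 3)
G: left child of H (depth 4)
K: right child of H (depth 4)
I: left child of K (depth 5)
U: right child of R (depth 4)
J: right child of I (depth 6)
L: right child of K (depth 5)
Y: right child of V (depth 2)

The deepest node is J at depth 6.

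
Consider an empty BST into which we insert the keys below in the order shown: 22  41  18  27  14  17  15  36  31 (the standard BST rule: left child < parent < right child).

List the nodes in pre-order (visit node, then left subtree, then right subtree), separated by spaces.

Insert 22: tree is empty, so 22 becomes the root.
Insert 41: 41 > 22 → go right. Place as right child of 22.
Insert 18: 18 < 22 → go left. Place as left child of 22.
Insert 27: 27 > 22 → go right; 27 < 41 → go left. Place as left child of 41.
Insert 14: 14 < 22 → go left; 14 < 18 → go left. Place as left child of 18.
Insert 17: 17 < 22 → go left; 17 < 18 → go left; 17 > 14 → go right. Place as right child of 14.
Insert 15: 15 < 22 → go left; 15 < 18 → go left; 15 > 14 → go right; 15 < 17 → go left. Place as left child of 17.
Insert 36: 36 > 22 → go right; 36 < 41 → go left; 36 > 27 → go right. Place as right child of 27.
Insert 31: 31 > 22 → go right; 31 < 41 → go left; 31 > 27 → go right; 31 < 36 → go left. Place as left child of 36.

22 18 14 17 15 41 27 36 31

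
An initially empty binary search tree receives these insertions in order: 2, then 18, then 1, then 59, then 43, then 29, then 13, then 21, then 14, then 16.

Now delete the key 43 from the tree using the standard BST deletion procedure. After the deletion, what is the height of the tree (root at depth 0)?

4

2: root
18: right child of 2 (depth 1)
1: left child of 2 (depth 1)
59: right child of 18 (depth 2)
43: left child of 59 (depth 3)
29: left child of 43 (depth 4)
13: left child of 18 (depth 2)
21: left child of 29 (depth 5)
14: right child of 13 (depth 3)
16: right child of 14 (depth 4)

Delete 43 (at most one child — splice it out).
After deletion, deepest node is 21 at depth 4.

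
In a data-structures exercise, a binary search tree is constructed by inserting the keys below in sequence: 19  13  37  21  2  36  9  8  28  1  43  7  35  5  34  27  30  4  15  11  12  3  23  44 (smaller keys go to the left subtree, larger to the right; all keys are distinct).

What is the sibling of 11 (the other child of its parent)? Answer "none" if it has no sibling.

19: root
13: left child of 19 (depth 1)
37: right child of 19 (depth 1)
21: left child of 37 (depth 2)
2: left child of 13 (depth 2)
36: right child of 21 (depth 3)
9: right child of 2 (depth 3)
8: left child of 9 (depth 4)
28: left child of 36 (depth 4)
1: left child of 2 (depth 3)
43: right child of 37 (depth 2)
7: left child of 8 (depth 5)
35: right child of 28 (depth 5)
5: left child of 7 (depth 6)
34: left child of 35 (depth 6)
27: left child of 28 (depth 5)
30: left child of 34 (depth 7)
4: left child of 5 (depth 7)
15: right child of 13 (depth 2)
11: right child of 9 (depth 4)
12: right child of 11 (depth 5)
3: left child of 4 (depth 8)
23: left child of 27 (depth 6)
44: right child of 43 (depth 3)

11's parent is 9; the other child of 9 is 8.

8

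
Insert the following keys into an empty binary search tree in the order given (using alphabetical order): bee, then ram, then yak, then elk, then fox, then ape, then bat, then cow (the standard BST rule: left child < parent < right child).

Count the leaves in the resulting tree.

4

bee: root
ram: right child of bee (depth 1)
yak: right child of ram (depth 2)
elk: left child of ram (depth 2)
fox: right child of elk (depth 3)
ape: left child of bee (depth 1)
bat: right child of ape (depth 2)
cow: left child of elk (depth 3)

Leaves: bat, cow, fox, yak — 4 in total.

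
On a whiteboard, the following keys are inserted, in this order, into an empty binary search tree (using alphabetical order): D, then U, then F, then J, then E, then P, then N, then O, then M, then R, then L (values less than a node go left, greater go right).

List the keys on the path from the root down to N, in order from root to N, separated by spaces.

D: root
U: right child of D (depth 1)
F: left child of U (depth 2)
J: right child of F (depth 3)
E: left child of F (depth 3)
P: right child of J (depth 4)
N: left child of P (depth 5)
O: right child of N (depth 6)
M: left child of N (depth 6)
R: right child of P (depth 5)
L: left child of M (depth 7)

D U F J P N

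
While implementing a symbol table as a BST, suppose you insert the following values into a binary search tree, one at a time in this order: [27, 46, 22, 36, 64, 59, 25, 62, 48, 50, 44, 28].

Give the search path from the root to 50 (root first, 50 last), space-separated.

Insert 27: tree is empty, so 27 becomes the root.
Insert 46: 46 > 27 → go right. Place as right child of 27.
Insert 22: 22 < 27 → go left. Place as left child of 27.
Insert 36: 36 > 27 → go right; 36 < 46 → go left. Place as left child of 46.
Insert 64: 64 > 27 → go right; 64 > 46 → go right. Place as right child of 46.
Insert 59: 59 > 27 → go right; 59 > 46 → go right; 59 < 64 → go left. Place as left child of 64.
Insert 25: 25 < 27 → go left; 25 > 22 → go right. Place as right child of 22.
Insert 62: 62 > 27 → go right; 62 > 46 → go right; 62 < 64 → go left; 62 > 59 → go right. Place as right child of 59.
Insert 48: 48 > 27 → go right; 48 > 46 → go right; 48 < 64 → go left; 48 < 59 → go left. Place as left child of 59.
Insert 50: 50 > 27 → go right; 50 > 46 → go right; 50 < 64 → go left; 50 < 59 → go left; 50 > 48 → go right. Place as right child of 48.
Insert 44: 44 > 27 → go right; 44 < 46 → go left; 44 > 36 → go right. Place as right child of 36.
Insert 28: 28 > 27 → go right; 28 < 46 → go left; 28 < 36 → go left. Place as left child of 36.

27 46 64 59 48 50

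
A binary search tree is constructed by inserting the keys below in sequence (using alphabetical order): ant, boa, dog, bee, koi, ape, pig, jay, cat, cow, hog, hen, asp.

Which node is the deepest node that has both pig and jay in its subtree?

koi

Resulting structure (node: left, right):
  ant: L=–, R=boa
  boa: L=bee, R=dog
  dog: L=cat, R=koi
  bee: L=ape, R=–
  koi: L=jay, R=pig
  ape: L=–, R=asp
  pig: L=–, R=–
  jay: L=hog, R=–
  cat: L=–, R=cow
  cow: L=–, R=–
  hog: L=hen, R=–
  hen: L=–, R=–
  asp: L=–, R=–

Path to pig: ant → boa → dog → koi → pig
Path to jay: ant → boa → dog → koi → jay
The paths share a prefix ending at koi, then split left and right.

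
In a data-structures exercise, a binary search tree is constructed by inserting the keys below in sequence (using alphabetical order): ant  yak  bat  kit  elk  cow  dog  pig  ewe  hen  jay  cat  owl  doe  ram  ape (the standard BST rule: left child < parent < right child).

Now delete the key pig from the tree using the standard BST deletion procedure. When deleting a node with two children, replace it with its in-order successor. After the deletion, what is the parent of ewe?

Resulting structure (node: left, right):
  ant: L=–, R=yak
  yak: L=bat, R=–
  bat: L=ape, R=kit
  kit: L=elk, R=pig
  elk: L=cow, R=ewe
  cow: L=cat, R=dog
  dog: L=doe, R=–
  pig: L=owl, R=ram
  ewe: L=–, R=hen
  hen: L=–, R=jay
  jay: L=–, R=–
  cat: L=–, R=–
  owl: L=–, R=–
  doe: L=–, R=–
  ram: L=–, R=–
  ape: L=–, R=–

Delete pig (two children — replace with in-order successor).
After deletion, ewe's parent is elk.

elk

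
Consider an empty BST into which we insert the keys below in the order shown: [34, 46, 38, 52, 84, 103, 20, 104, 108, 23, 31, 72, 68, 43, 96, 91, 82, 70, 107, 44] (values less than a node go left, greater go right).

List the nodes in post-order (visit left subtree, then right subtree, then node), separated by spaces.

34: root
46: right child of 34 (depth 1)
38: left child of 46 (depth 2)
52: right child of 46 (depth 2)
84: right child of 52 (depth 3)
103: right child of 84 (depth 4)
20: left child of 34 (depth 1)
104: right child of 103 (depth 5)
108: right child of 104 (depth 6)
23: right child of 20 (depth 2)
31: right child of 23 (depth 3)
72: left child of 84 (depth 4)
68: left child of 72 (depth 5)
43: right child of 38 (depth 3)
96: left child of 103 (depth 5)
91: left child of 96 (depth 6)
82: right child of 72 (depth 5)
70: right child of 68 (depth 6)
107: left child of 108 (depth 7)
44: right child of 43 (depth 4)

31 23 20 44 43 38 70 68 82 72 91 96 107 108 104 103 84 52 46 34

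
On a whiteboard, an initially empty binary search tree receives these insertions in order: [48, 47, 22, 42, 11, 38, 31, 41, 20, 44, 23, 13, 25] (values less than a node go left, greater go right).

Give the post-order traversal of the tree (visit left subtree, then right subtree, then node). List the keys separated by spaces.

13 20 11 25 23 31 41 38 44 42 22 47 48

48: root
47: left child of 48 (depth 1)
22: left child of 47 (depth 2)
42: right child of 22 (depth 3)
11: left child of 22 (depth 3)
38: left child of 42 (depth 4)
31: left child of 38 (depth 5)
41: right child of 38 (depth 5)
20: right child of 11 (depth 4)
44: right child of 42 (depth 4)
23: left child of 31 (depth 6)
13: left child of 20 (depth 5)
25: right child of 23 (depth 7)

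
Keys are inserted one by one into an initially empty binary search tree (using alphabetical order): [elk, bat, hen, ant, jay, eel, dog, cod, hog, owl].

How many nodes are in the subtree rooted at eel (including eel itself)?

elk: root
bat: left child of elk (depth 1)
hen: right child of elk (depth 1)
ant: left child of bat (depth 2)
jay: right child of hen (depth 2)
eel: right child of bat (depth 2)
dog: left child of eel (depth 3)
cod: left child of dog (depth 4)
hog: left child of jay (depth 3)
owl: right child of jay (depth 3)

Subtree rooted at eel contains: eel, dog, cod — 3 nodes.

3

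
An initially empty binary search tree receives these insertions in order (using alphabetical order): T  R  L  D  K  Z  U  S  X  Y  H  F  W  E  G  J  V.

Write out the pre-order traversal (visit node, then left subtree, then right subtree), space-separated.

T R L D K H F E G J S Z U X W V Y

T: root
R: left child of T (depth 1)
L: left child of R (depth 2)
D: left child of L (depth 3)
K: right child of D (depth 4)
Z: right child of T (depth 1)
U: left child of Z (depth 2)
S: right child of R (depth 2)
X: right child of U (depth 3)
Y: right child of X (depth 4)
H: left child of K (depth 5)
F: left child of H (depth 6)
W: left child of X (depth 4)
E: left child of F (depth 7)
G: right child of F (depth 7)
J: right child of H (depth 6)
V: left child of W (depth 5)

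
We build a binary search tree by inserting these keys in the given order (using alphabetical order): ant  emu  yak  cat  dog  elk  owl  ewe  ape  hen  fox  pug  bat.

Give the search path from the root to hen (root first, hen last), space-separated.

ant emu yak owl ewe hen

ant: root
emu: right child of ant (depth 1)
yak: right child of emu (depth 2)
cat: left child of emu (depth 2)
dog: right child of cat (depth 3)
elk: right child of dog (depth 4)
owl: left child of yak (depth 3)
ewe: left child of owl (depth 4)
ape: left child of cat (depth 3)
hen: right child of ewe (depth 5)
fox: left child of hen (depth 6)
pug: right child of owl (depth 4)
bat: right child of ape (depth 4)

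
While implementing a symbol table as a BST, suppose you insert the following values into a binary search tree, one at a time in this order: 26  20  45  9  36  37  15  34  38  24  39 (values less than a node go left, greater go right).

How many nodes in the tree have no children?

4

Resulting structure (node: left, right):
  26: L=20, R=45
  20: L=9, R=24
  45: L=36, R=–
  9: L=–, R=15
  36: L=34, R=37
  37: L=–, R=38
  15: L=–, R=–
  34: L=–, R=–
  38: L=–, R=39
  24: L=–, R=–
  39: L=–, R=–

Leaves: 15, 24, 34, 39 — 4 in total.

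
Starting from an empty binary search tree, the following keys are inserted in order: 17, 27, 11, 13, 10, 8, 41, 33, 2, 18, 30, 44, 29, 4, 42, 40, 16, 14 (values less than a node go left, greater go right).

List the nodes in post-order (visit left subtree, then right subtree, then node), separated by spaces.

4 2 8 10 14 16 13 11 18 29 30 40 33 42 44 41 27 17

Resulting structure (node: left, right):
  17: L=11, R=27
  27: L=18, R=41
  11: L=10, R=13
  13: L=–, R=16
  10: L=8, R=–
  8: L=2, R=–
  41: L=33, R=44
  33: L=30, R=40
  2: L=–, R=4
  18: L=–, R=–
  30: L=29, R=–
  44: L=42, R=–
  29: L=–, R=–
  4: L=–, R=–
  42: L=–, R=–
  40: L=–, R=–
  16: L=14, R=–
  14: L=–, R=–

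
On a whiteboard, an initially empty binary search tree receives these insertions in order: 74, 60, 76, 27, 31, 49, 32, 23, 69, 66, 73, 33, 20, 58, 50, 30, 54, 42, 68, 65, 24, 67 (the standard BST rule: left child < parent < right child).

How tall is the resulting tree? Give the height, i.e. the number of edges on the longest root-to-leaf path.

7

Insert 74: tree is empty, so 74 becomes the root.
Insert 60: 60 < 74 → go left. Place as left child of 74.
Insert 76: 76 > 74 → go right. Place as right child of 74.
Insert 27: 27 < 74 → go left; 27 < 60 → go left. Place as left child of 60.
Insert 31: 31 < 74 → go left; 31 < 60 → go left; 31 > 27 → go right. Place as right child of 27.
Insert 49: 49 < 74 → go left; 49 < 60 → go left; 49 > 27 → go right; 49 > 31 → go right. Place as right child of 31.
Insert 32: 32 < 74 → go left; 32 < 60 → go left; 32 > 27 → go right; 32 > 31 → go right; 32 < 49 → go left. Place as left child of 49.
Insert 23: 23 < 74 → go left; 23 < 60 → go left; 23 < 27 → go left. Place as left child of 27.
Insert 69: 69 < 74 → go left; 69 > 60 → go right. Place as right child of 60.
Insert 66: 66 < 74 → go left; 66 > 60 → go right; 66 < 69 → go left. Place as left child of 69.
Insert 73: 73 < 74 → go left; 73 > 60 → go right; 73 > 69 → go right. Place as right child of 69.
Insert 33: 33 < 74 → go left; 33 < 60 → go left; 33 > 27 → go right; 33 > 31 → go right; 33 < 49 → go left; 33 > 32 → go right. Place as right child of 32.
Insert 20: 20 < 74 → go left; 20 < 60 → go left; 20 < 27 → go left; 20 < 23 → go left. Place as left child of 23.
Insert 58: 58 < 74 → go left; 58 < 60 → go left; 58 > 27 → go right; 58 > 31 → go right; 58 > 49 → go right. Place as right child of 49.
Insert 50: 50 < 74 → go left; 50 < 60 → go left; 50 > 27 → go right; 50 > 31 → go right; 50 > 49 → go right; 50 < 58 → go left. Place as left child of 58.
Insert 30: 30 < 74 → go left; 30 < 60 → go left; 30 > 27 → go right; 30 < 31 → go left. Place as left child of 31.
Insert 54: 54 < 74 → go left; 54 < 60 → go left; 54 > 27 → go right; 54 > 31 → go right; 54 > 49 → go right; 54 < 58 → go left; 54 > 50 → go right. Place as right child of 50.
Insert 42: 42 < 74 → go left; 42 < 60 → go left; 42 > 27 → go right; 42 > 31 → go right; 42 < 49 → go left; 42 > 32 → go right; 42 > 33 → go right. Place as right child of 33.
Insert 68: 68 < 74 → go left; 68 > 60 → go right; 68 < 69 → go left; 68 > 66 → go right. Place as right child of 66.
Insert 65: 65 < 74 → go left; 65 > 60 → go right; 65 < 69 → go left; 65 < 66 → go left. Place as left child of 66.
Insert 24: 24 < 74 → go left; 24 < 60 → go left; 24 < 27 → go left; 24 > 23 → go right. Place as right child of 23.
Insert 67: 67 < 74 → go left; 67 > 60 → go right; 67 < 69 → go left; 67 > 66 → go right; 67 < 68 → go left. Place as left child of 68.

The deepest node is 54 at depth 7.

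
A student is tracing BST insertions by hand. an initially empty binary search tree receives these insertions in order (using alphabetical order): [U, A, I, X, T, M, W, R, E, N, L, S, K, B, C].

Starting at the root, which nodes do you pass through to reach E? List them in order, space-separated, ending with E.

Insert U: tree is empty, so U becomes the root.
Insert A: A < U → go left. Place as left child of U.
Insert I: I < U → go left; I > A → go right. Place as right child of A.
Insert X: X > U → go right. Place as right child of U.
Insert T: T < U → go left; T > A → go right; T > I → go right. Place as right child of I.
Insert M: M < U → go left; M > A → go right; M > I → go right; M < T → go left. Place as left child of T.
Insert W: W > U → go right; W < X → go left. Place as left child of X.
Insert R: R < U → go left; R > A → go right; R > I → go right; R < T → go left; R > M → go right. Place as right child of M.
Insert E: E < U → go left; E > A → go right; E < I → go left. Place as left child of I.
Insert N: N < U → go left; N > A → go right; N > I → go right; N < T → go left; N > M → go right; N < R → go left. Place as left child of R.
Insert L: L < U → go left; L > A → go right; L > I → go right; L < T → go left; L < M → go left. Place as left child of M.
Insert S: S < U → go left; S > A → go right; S > I → go right; S < T → go left; S > M → go right; S > R → go right. Place as right child of R.
Insert K: K < U → go left; K > A → go right; K > I → go right; K < T → go left; K < M → go left; K < L → go left. Place as left child of L.
Insert B: B < U → go left; B > A → go right; B < I → go left; B < E → go left. Place as left child of E.
Insert C: C < U → go left; C > A → go right; C < I → go left; C < E → go left; C > B → go right. Place as right child of B.

U A I E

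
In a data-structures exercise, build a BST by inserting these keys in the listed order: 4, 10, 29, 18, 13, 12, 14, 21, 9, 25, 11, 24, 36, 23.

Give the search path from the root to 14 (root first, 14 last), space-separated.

4 10 29 18 13 14

Insert 4: tree is empty, so 4 becomes the root.
Insert 10: 10 > 4 → go right. Place as right child of 4.
Insert 29: 29 > 4 → go right; 29 > 10 → go right. Place as right child of 10.
Insert 18: 18 > 4 → go right; 18 > 10 → go right; 18 < 29 → go left. Place as left child of 29.
Insert 13: 13 > 4 → go right; 13 > 10 → go right; 13 < 29 → go left; 13 < 18 → go left. Place as left child of 18.
Insert 12: 12 > 4 → go right; 12 > 10 → go right; 12 < 29 → go left; 12 < 18 → go left; 12 < 13 → go left. Place as left child of 13.
Insert 14: 14 > 4 → go right; 14 > 10 → go right; 14 < 29 → go left; 14 < 18 → go left; 14 > 13 → go right. Place as right child of 13.
Insert 21: 21 > 4 → go right; 21 > 10 → go right; 21 < 29 → go left; 21 > 18 → go right. Place as right child of 18.
Insert 9: 9 > 4 → go right; 9 < 10 → go left. Place as left child of 10.
Insert 25: 25 > 4 → go right; 25 > 10 → go right; 25 < 29 → go left; 25 > 18 → go right; 25 > 21 → go right. Place as right child of 21.
Insert 11: 11 > 4 → go right; 11 > 10 → go right; 11 < 29 → go left; 11 < 18 → go left; 11 < 13 → go left; 11 < 12 → go left. Place as left child of 12.
Insert 24: 24 > 4 → go right; 24 > 10 → go right; 24 < 29 → go left; 24 > 18 → go right; 24 > 21 → go right; 24 < 25 → go left. Place as left child of 25.
Insert 36: 36 > 4 → go right; 36 > 10 → go right; 36 > 29 → go right. Place as right child of 29.
Insert 23: 23 > 4 → go right; 23 > 10 → go right; 23 < 29 → go left; 23 > 18 → go right; 23 > 21 → go right; 23 < 25 → go left; 23 < 24 → go left. Place as left child of 24.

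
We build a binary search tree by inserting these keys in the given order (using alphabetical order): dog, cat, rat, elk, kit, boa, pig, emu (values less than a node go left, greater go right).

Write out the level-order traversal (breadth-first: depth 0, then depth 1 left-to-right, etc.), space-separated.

dog: root
cat: left child of dog (depth 1)
rat: right child of dog (depth 1)
elk: left child of rat (depth 2)
kit: right child of elk (depth 3)
boa: left child of cat (depth 2)
pig: right child of kit (depth 4)
emu: left child of kit (depth 4)

dog cat rat boa elk kit emu pig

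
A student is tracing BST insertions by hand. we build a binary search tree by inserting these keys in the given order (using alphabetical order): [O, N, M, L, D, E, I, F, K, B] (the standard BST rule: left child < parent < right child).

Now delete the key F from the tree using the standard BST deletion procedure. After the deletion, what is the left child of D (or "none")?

Resulting structure (node: left, right):
  O: L=N, R=–
  N: L=M, R=–
  M: L=L, R=–
  L: L=D, R=–
  D: L=B, R=E
  E: L=–, R=I
  I: L=F, R=K
  F: L=–, R=–
  K: L=–, R=–
  B: L=–, R=–

Delete F (at most one child — splice it out).
After deletion, D's left child: B.

B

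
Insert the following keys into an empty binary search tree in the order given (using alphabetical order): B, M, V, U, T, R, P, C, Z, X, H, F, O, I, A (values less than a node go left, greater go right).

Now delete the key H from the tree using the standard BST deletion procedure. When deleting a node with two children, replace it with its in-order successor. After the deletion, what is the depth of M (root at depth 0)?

Insert B: tree is empty, so B becomes the root.
Insert M: M > B → go right. Place as right child of B.
Insert V: V > B → go right; V > M → go right. Place as right child of M.
Insert U: U > B → go right; U > M → go right; U < V → go left. Place as left child of V.
Insert T: T > B → go right; T > M → go right; T < V → go left; T < U → go left. Place as left child of U.
Insert R: R > B → go right; R > M → go right; R < V → go left; R < U → go left; R < T → go left. Place as left child of T.
Insert P: P > B → go right; P > M → go right; P < V → go left; P < U → go left; P < T → go left; P < R → go left. Place as left child of R.
Insert C: C > B → go right; C < M → go left. Place as left child of M.
Insert Z: Z > B → go right; Z > M → go right; Z > V → go right. Place as right child of V.
Insert X: X > B → go right; X > M → go right; X > V → go right; X < Z → go left. Place as left child of Z.
Insert H: H > B → go right; H < M → go left; H > C → go right. Place as right child of C.
Insert F: F > B → go right; F < M → go left; F > C → go right; F < H → go left. Place as left child of H.
Insert O: O > B → go right; O > M → go right; O < V → go left; O < U → go left; O < T → go left; O < R → go left; O < P → go left. Place as left child of P.
Insert I: I > B → go right; I < M → go left; I > C → go right; I > H → go right. Place as right child of H.
Insert A: A < B → go left. Place as left child of B.

Delete H (two children — replace with in-order successor).
After deletion, path to M: B → M.

1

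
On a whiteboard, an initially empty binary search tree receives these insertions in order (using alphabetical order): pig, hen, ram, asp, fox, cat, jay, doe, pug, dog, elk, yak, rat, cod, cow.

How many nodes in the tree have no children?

Insert pig: tree is empty, so pig becomes the root.
Insert hen: hen < pig → go left. Place as left child of pig.
Insert ram: ram > pig → go right. Place as right child of pig.
Insert asp: asp < pig → go left; asp < hen → go left. Place as left child of hen.
Insert fox: fox < pig → go left; fox < hen → go left; fox > asp → go right. Place as right child of asp.
Insert cat: cat < pig → go left; cat < hen → go left; cat > asp → go right; cat < fox → go left. Place as left child of fox.
Insert jay: jay < pig → go left; jay > hen → go right. Place as right child of hen.
Insert doe: doe < pig → go left; doe < hen → go left; doe > asp → go right; doe < fox → go left; doe > cat → go right. Place as right child of cat.
Insert pug: pug > pig → go right; pug < ram → go left. Place as left child of ram.
Insert dog: dog < pig → go left; dog < hen → go left; dog > asp → go right; dog < fox → go left; dog > cat → go right; dog > doe → go right. Place as right child of doe.
Insert elk: elk < pig → go left; elk < hen → go left; elk > asp → go right; elk < fox → go left; elk > cat → go right; elk > doe → go right; elk > dog → go right. Place as right child of dog.
Insert yak: yak > pig → go right; yak > ram → go right. Place as right child of ram.
Insert rat: rat > pig → go right; rat > ram → go right; rat < yak → go left. Place as left child of yak.
Insert cod: cod < pig → go left; cod < hen → go left; cod > asp → go right; cod < fox → go left; cod > cat → go right; cod < doe → go left. Place as left child of doe.
Insert cow: cow < pig → go left; cow < hen → go left; cow > asp → go right; cow < fox → go left; cow > cat → go right; cow < doe → go left; cow > cod → go right. Place as right child of cod.

Leaves: cow, elk, jay, pug, rat — 5 in total.

5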